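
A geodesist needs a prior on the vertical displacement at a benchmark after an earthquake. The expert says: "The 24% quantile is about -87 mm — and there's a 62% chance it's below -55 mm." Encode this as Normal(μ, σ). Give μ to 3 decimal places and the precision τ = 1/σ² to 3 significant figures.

The p-quantile of Normal(μ,σ) is μ + z_p·σ, with z_{0.24} = -0.7063 and z_{0.62} = 0.3055.
Eliminate σ: μ = (z₂·x₁ − z₁·x₂)/(z₂ − z₁) = (0.3055·-87 − (-0.7063)·-55)/1.012 = -64.662.
Then σ = (x₂ − x₁)/(z₂ − z₁) = (-55 − -87)/1.012 = 31.627.
Precision τ = 1/σ² = 1/31.63² = 0.001.

μ = -64.662, τ = 0.001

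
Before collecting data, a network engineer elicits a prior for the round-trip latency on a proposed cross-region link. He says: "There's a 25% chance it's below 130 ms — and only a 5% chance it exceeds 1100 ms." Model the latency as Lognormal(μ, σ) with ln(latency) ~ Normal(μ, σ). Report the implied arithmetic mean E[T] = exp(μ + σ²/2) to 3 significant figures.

If T ~ Lognormal(μ,σ) then ln T ~ Normal(μ,σ), so the p-quantile of ln T is μ + z_p·σ.
ln(130) = 4.868 and ln(1100) = 7.003; z_{0.25} = -0.6745, z_{0.95} = 1.645.
σ = (7.003 − 4.868)/(1.645 − (-0.6745)) = 0.921.
μ = 4.868 − (-0.6745)·0.921 = 5.489.
E[T] = exp(μ + σ²/2) = exp(5.489 + 0.4239) = 370 ms.

E[T] ≈ 370 ms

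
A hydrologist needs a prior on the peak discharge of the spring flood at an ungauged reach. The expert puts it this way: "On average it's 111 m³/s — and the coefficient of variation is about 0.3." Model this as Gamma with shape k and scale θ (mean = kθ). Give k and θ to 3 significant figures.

For Gamma(k, scale θ): mean = kθ, variance = kθ², so CV = 1/√k.
CV = 0.3, hence k = 1/CV² = 11.1.
Then θ = mean/k = 111/11.1 = 9.99.

k ≈ 11.1, θ ≈ 9.99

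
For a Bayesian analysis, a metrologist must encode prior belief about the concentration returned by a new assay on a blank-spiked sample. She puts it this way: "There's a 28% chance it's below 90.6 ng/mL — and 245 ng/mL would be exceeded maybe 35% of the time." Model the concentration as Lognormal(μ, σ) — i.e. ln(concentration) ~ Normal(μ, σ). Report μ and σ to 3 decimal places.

μ ≈ 5.105, σ ≈ 1.028

If T ~ Lognormal(μ,σ) then ln T ~ Normal(μ,σ), so the p-quantile of ln T is μ + z_p·σ.
ln(90.6) = 4.506 and ln(245) = 5.501; z_{0.28} = -0.5828, z_{0.65} = 0.3853.
σ = (5.501 − 4.506)/(0.3853 − (-0.5828)) = 1.028.
μ = 4.506 − (-0.5828)·1.028 = 5.105.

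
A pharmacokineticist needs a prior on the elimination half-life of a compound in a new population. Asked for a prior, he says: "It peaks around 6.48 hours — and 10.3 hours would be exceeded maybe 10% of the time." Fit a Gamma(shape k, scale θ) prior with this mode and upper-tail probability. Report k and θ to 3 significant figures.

k ≈ 9.74, θ ≈ 0.741

Gamma(k,θ) with k>1 has mode (k−1)θ, so θ = 6.48/(k−1).
Need P(X < 10.3) = 0.9 with θ tied to k this way. Start at k = 2, θ = 6.48: P(X<10.3) ≈ 0.472.
Too low — raise k to concentrate. Iterating converges to k ≈ 9.74.
Then θ = 6.48/(9.74−1) ≈ 0.741.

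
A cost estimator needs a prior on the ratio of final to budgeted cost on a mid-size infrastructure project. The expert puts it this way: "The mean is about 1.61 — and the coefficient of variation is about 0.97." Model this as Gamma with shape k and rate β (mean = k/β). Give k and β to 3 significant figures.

k ≈ 1.06, β ≈ 0.66

For Gamma(k, rate β): mean = k/β, variance = k/β², so CV = 1/√k.
CV = 0.97, hence k = 1/CV² = 1.06.
Then β = k/mean = 1.06/1.61 = 0.66.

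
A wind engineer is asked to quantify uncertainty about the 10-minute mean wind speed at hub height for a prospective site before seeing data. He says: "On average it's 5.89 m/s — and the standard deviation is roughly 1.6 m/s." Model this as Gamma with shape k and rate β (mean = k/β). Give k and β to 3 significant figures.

For Gamma(k, rate β): mean = k/β, variance = k/β², so CV = 1/√k.
CV = SD/mean = 1.6/5.89 = 0.2716, hence k = 1/CV² = 13.6.
Then β = k/mean = 13.6/5.89 = 2.3.

k ≈ 13.6, β ≈ 2.3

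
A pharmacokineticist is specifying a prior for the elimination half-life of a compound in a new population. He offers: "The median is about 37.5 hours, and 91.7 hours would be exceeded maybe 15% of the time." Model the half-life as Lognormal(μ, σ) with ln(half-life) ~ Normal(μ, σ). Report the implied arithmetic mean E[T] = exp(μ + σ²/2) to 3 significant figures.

E[T] ≈ 54.4 hours

If T ~ Lognormal(μ,σ) then ln T ~ Normal(μ,σ), so the p-quantile of ln T is μ + z_p·σ.
ln(37.5) = 3.624 and ln(91.7) = 4.519; z_{0.5} = 0, z_{0.85} = 1.036.
σ = (4.519 − 3.624)/(1.036 − (0)) = 0.863.
μ = 3.624 − (0)·0.863 = 3.624.
E[T] = exp(μ + σ²/2) = exp(3.624 + 0.3722) = 54.4 hours.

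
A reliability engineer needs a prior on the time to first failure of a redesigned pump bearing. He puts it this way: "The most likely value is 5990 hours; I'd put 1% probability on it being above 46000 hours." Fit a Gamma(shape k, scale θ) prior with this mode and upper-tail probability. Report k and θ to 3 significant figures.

k ≈ 1.82, θ ≈ 7300

Gamma(k,θ) with k>1 has mode (k−1)θ, so θ = 5990/(k−1).
Need P(X < 46000) = 0.99 with θ tied to k this way. Start at k = 2, θ = 5990: P(X<46000) ≈ 0.996.
Too high — lower k to spread out. Iterating converges to k ≈ 1.82.
Then θ = 5990/(1.82−1) ≈ 7300.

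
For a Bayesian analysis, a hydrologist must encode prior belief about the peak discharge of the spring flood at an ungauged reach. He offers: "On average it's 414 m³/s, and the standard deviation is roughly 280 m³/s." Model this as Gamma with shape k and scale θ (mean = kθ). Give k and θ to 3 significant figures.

For Gamma(k, scale θ): mean = kθ, variance = kθ², so CV = 1/√k.
CV = SD/mean = 280/414 = 0.6763, hence k = 1/CV² = 2.19.
Then θ = mean/k = 414/2.19 = 189.

k ≈ 2.19, θ ≈ 189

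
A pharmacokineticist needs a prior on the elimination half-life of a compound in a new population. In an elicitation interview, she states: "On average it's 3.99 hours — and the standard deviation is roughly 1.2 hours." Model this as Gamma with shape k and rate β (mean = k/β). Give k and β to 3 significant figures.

k ≈ 11.1, β ≈ 2.77

For Gamma(k, rate β): mean = k/β, variance = k/β², so CV = 1/√k.
CV = SD/mean = 1.2/3.99 = 0.3008, hence k = 1/CV² = 11.1.
Then β = k/mean = 11.1/3.99 = 2.77.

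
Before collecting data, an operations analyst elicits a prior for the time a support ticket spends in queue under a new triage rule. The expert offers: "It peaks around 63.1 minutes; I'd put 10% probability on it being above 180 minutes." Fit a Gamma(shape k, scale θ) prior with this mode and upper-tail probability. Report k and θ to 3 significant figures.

k ≈ 2.74, θ ≈ 36.3

Gamma(k,θ) with k>1 has mode (k−1)θ, so θ = 63.1/(k−1).
Need P(X < 180) = 0.9 with θ tied to k this way. Start at k = 2, θ = 63.1: P(X<180) ≈ 0.778.
Too low — raise k to concentrate. Iterating converges to k ≈ 2.74.
Then θ = 63.1/(2.74−1) ≈ 36.3.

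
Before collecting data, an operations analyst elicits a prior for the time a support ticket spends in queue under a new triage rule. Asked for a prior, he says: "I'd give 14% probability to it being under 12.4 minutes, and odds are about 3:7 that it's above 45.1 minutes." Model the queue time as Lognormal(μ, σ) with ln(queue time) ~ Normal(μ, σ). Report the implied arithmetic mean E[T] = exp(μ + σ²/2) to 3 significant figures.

If T ~ Lognormal(μ,σ) then ln T ~ Normal(μ,σ), so the p-quantile of ln T is μ + z_p·σ.
ln(12.4) = 2.518 and ln(45.1) = 3.809; z_{0.14} = -1.08, z_{0.7} = 0.5244.
σ = (3.809 − 2.518)/(0.5244 − (-1.08)) = 0.805.
μ = 2.518 − (-1.08)·0.805 = 3.387.
E[T] = exp(μ + σ²/2) = exp(3.387 + 0.3237) = 40.9 minutes.

E[T] ≈ 40.9 minutes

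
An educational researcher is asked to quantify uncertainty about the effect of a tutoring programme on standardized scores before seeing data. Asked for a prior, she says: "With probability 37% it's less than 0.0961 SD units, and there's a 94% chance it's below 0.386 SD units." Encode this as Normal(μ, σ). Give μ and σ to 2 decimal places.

μ = 0.15, σ = 0.15

For Normal(μ,σ), the p-quantile is μ + z_p·σ. Here z_{0.37} = -0.3319, z_{0.94} = 1.555.
So 0.0961 = μ − 0.3319σ and 0.386 = μ + 1.555σ.
Subtracting: σ = (0.386 − 0.0961)/(1.555 − (-0.3319)) = 0.15.
Then μ = 0.0961 − (-0.3319)·0.15 = 0.15.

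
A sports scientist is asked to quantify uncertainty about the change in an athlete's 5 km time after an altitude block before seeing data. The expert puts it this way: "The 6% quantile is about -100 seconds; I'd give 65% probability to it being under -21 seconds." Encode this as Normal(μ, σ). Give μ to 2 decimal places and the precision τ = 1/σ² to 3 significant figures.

μ = -36.69, τ = 0.000603

For Normal(μ,σ), the p-quantile is μ + z_p·σ. Here z_{0.06} = -1.555, z_{0.65} = 0.3853.
So -100 = μ − 1.555σ and -21 = μ + 0.3853σ.
Subtracting: σ = (-21 − -100)/(0.3853 − (-1.555)) = 40.72.
Then μ = -100 − (-1.555)·40.72 = -36.69.
Precision τ = 1/σ² = 1/40.72² = 0.000603.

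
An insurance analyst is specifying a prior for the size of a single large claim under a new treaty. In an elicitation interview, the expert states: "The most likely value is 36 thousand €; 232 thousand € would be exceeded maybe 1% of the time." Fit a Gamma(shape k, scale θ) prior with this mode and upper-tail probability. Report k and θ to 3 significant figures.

Gamma(k,θ) with k>1 has mode (k−1)θ, so θ = 36/(k−1).
Need P(X < 232) = 0.99 with θ tied to k this way. Start at k = 2, θ = 36: P(X<232) ≈ 0.988.
Too low — raise k to concentrate. Iterating converges to k ≈ 2.04.
Then θ = 36/(2.04−1) ≈ 34.5.

k ≈ 2.04, θ ≈ 34.5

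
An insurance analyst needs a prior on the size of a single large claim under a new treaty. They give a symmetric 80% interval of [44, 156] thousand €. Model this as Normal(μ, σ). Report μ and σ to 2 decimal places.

A symmetric 80% interval runs μ ± z·σ with z = 1.282.
Half-width = 56, so σ = 56/1.282 = 43.70.
μ is the interval midpoint, 100.00.

μ = 100.00, σ = 43.70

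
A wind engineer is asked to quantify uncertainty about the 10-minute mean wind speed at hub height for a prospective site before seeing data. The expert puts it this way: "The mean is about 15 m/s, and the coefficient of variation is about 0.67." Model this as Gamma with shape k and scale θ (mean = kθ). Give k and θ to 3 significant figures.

For Gamma(k, scale θ): mean = kθ, variance = kθ², so CV = 1/√k.
CV = 0.67, hence k = 1/CV² = 2.23.
Then θ = mean/k = 15/2.23 = 6.73.

k ≈ 2.23, θ ≈ 6.73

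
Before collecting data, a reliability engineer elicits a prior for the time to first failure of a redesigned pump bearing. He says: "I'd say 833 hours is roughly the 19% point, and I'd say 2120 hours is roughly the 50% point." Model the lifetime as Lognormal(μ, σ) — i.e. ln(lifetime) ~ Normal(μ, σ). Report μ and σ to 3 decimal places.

If T ~ Lognormal(μ,σ) then ln T ~ Normal(μ,σ), so the p-quantile of ln T is μ + z_p·σ.
ln(833) = 6.725 and ln(2120) = 7.659; z_{0.19} = -0.8779, z_{0.5} = 0.
σ = (7.659 − 6.725)/(0 − (-0.8779)) = 1.064.
μ = 6.725 − (-0.8779)·1.064 = 7.659.

μ ≈ 7.659, σ ≈ 1.064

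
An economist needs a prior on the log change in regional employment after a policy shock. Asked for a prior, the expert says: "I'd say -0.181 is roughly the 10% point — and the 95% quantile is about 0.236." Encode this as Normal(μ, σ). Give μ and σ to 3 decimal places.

The p-quantile of Normal(μ,σ) is μ + z_p·σ, with z_{0.1} = -1.282 and z_{0.95} = 1.645.
Eliminate σ: μ = (z₂·x₁ − z₁·x₂)/(z₂ − z₁) = (1.645·-0.181 − (-1.282)·0.236)/2.926 = 0.002.
Then σ = (x₂ − x₁)/(z₂ − z₁) = (0.236 − -0.181)/2.926 = 0.142.

μ = 0.002, σ = 0.142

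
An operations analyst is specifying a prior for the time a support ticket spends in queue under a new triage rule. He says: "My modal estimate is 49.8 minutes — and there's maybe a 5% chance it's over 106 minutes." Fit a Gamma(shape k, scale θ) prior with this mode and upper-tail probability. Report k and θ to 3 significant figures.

Gamma(k,θ) with k>1 has mode (k−1)θ, so θ = 49.8/(k−1).
Need P(X < 106) = 0.95 with θ tied to k this way. Start at k = 2, θ = 49.8: P(X<106) ≈ 0.628.
Too low — raise k to concentrate. Iterating converges to k ≈ 5.83.
Then θ = 49.8/(5.83−1) ≈ 10.3.

k ≈ 5.83, θ ≈ 10.3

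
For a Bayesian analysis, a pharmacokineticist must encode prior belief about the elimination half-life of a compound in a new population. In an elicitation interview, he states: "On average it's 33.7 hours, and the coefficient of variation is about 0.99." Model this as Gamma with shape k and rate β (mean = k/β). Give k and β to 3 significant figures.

k ≈ 1.02, β ≈ 0.0303

For Gamma(k, rate β): mean = k/β, variance = k/β², so CV = 1/√k.
CV = 0.99, hence k = 1/CV² = 1.02.
Then β = k/mean = 1.02/33.7 = 0.0303.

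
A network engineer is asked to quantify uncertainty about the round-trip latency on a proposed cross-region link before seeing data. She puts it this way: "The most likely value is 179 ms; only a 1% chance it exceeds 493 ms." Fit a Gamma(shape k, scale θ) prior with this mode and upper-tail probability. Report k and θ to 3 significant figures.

k ≈ 5.47, θ ≈ 40

Gamma(k,θ) with k>1 has mode (k−1)θ, so θ = 179/(k−1).
Need P(X < 493) = 0.99 with θ tied to k this way. Start at k = 2, θ = 179: P(X<493) ≈ 0.761.
Too low — raise k to concentrate. Iterating converges to k ≈ 5.47.
Then θ = 179/(5.47−1) ≈ 40.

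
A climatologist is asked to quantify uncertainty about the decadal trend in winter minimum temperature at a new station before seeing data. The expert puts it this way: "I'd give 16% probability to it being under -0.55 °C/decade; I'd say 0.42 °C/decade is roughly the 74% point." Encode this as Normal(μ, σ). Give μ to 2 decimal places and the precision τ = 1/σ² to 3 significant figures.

The p-quantile of Normal(μ,σ) is μ + z_p·σ, with z_{0.16} = -0.9945 and z_{0.74} = 0.6433.
Eliminate σ: μ = (z₂·x₁ − z₁·x₂)/(z₂ − z₁) = (0.6433·-0.55 − (-0.9945)·0.42)/1.638 = 0.04.
Then σ = (x₂ − x₁)/(z₂ − z₁) = (0.42 − -0.55)/1.638 = 0.59.
Precision τ = 1/σ² = 1/0.5923² = 2.85.

μ = 0.04, τ = 2.85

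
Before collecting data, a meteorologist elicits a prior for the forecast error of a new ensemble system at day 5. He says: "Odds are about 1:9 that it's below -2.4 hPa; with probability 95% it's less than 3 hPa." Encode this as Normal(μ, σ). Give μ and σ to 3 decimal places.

The p-quantile of Normal(μ,σ) is μ + z_p·σ, with z_{0.1} = -1.282 and z_{0.95} = 1.645.
Eliminate σ: μ = (z₂·x₁ − z₁·x₂)/(z₂ − z₁) = (1.645·-2.4 − (-1.282)·3)/2.926 = -0.035.
Then σ = (x₂ − x₁)/(z₂ − z₁) = (3 − -2.4)/2.926 = 1.845.

μ = -0.035, σ = 1.845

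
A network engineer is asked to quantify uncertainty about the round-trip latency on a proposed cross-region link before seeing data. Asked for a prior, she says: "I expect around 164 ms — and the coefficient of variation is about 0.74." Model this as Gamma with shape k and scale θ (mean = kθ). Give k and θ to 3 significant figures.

For Gamma(k, scale θ): mean = kθ, variance = kθ², so CV = 1/√k.
CV = 0.74, hence k = 1/CV² = 1.83.
Then θ = mean/k = 164/1.83 = 89.8.

k ≈ 1.83, θ ≈ 89.8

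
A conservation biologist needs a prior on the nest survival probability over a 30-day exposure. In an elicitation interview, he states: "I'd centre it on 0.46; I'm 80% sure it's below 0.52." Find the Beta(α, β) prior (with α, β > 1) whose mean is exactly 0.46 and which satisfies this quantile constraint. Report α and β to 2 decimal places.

With mean 0.46 fixed, write α = 0.46s, β = 0.54s where s = α+β.
Need P(θ < 0.52) = 0.8 under Beta(0.46s, 0.54s). Normal approximation: (q−m)/√(m(1−m)/s) ≈ z_{0.8} = 0.842, so s ≈ 0.46·0.54·(0.842)²/(0.52−0.46)² = 48.9.
At s = 48.9: P(θ<0.52) ≈ 0.800. Adjusting to match 0.8 gives s ≈ 48.76.
So α = 0.46·48.76 ≈ 22.43, β = 0.54·48.76 ≈ 26.33.

α ≈ 22.43, β ≈ 26.33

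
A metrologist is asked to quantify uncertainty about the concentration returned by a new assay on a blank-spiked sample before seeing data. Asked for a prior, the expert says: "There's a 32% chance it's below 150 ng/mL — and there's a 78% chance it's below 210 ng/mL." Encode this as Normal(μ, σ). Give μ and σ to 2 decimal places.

The p-quantile of Normal(μ,σ) is μ + z_p·σ, with z_{0.32} = -0.4677 and z_{0.78} = 0.7722.
Eliminate σ: μ = (z₂·x₁ − z₁·x₂)/(z₂ − z₁) = (0.7722·150 − (-0.4677)·210)/1.24 = 172.63.
Then σ = (x₂ − x₁)/(z₂ − z₁) = (210 − 150)/1.24 = 48.39.

μ = 172.63, σ = 48.39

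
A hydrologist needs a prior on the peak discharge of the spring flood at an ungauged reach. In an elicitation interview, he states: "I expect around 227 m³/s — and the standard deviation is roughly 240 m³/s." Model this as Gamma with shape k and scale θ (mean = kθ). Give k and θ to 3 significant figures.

For Gamma(k, scale θ): mean = kθ, variance = kθ², so CV = 1/√k.
CV = SD/mean = 240/227 = 1.057, hence k = 1/CV² = 0.895.
Then θ = mean/k = 227/0.895 = 254.

k ≈ 0.895, θ ≈ 254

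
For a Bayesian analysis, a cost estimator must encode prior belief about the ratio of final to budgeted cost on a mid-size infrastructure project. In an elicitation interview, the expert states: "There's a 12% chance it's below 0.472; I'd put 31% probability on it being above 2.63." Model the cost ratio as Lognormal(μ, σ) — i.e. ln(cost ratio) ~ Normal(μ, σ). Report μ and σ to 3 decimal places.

If T ~ Lognormal(μ,σ) then ln T ~ Normal(μ,σ), so the p-quantile of ln T is μ + z_p·σ.
ln(0.472) = -0.7508 and ln(2.63) = 0.967; z_{0.12} = -1.175, z_{0.69} = 0.4959.
σ = (0.967 − -0.7508)/(0.4959 − (-1.175)) = 1.028.
μ = -0.7508 − (-1.175)·1.028 = 0.457.

μ ≈ 0.457, σ ≈ 1.028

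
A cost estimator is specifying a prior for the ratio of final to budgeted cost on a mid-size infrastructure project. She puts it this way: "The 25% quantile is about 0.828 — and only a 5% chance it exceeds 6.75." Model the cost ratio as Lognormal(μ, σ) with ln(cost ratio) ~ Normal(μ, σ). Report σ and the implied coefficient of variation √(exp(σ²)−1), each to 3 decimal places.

σ ≈ 0.905, CV ≈ 1.126

If T ~ Lognormal(μ,σ) then ln T ~ Normal(μ,σ), so the p-quantile of ln T is μ + z_p·σ.
ln(0.828) = -0.1887 and ln(6.75) = 1.91; z_{0.25} = -0.6745, z_{0.95} = 1.645.
σ = (1.91 − -0.1887)/(1.645 − (-0.6745)) = 0.905.
μ = -0.1887 − (-0.6745)·0.905 = 0.421.
CV = √(exp(σ²)−1) = √(exp(0.8185)−1) = 1.126.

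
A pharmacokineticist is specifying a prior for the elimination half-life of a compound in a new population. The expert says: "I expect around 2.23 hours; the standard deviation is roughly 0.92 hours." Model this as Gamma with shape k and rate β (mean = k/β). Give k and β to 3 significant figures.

k ≈ 5.88, β ≈ 2.63

For Gamma(k, rate β): mean = k/β, variance = k/β², so CV = 1/√k.
CV = SD/mean = 0.92/2.23 = 0.4126, hence k = 1/CV² = 5.88.
Then β = k/mean = 5.88/2.23 = 2.63.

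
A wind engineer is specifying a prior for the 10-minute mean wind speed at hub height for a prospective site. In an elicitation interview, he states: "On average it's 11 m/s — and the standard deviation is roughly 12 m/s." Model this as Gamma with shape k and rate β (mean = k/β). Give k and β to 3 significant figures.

k ≈ 0.84, β ≈ 0.0764

For Gamma(k, rate β): mean = k/β, variance = k/β², so CV = 1/√k.
CV = SD/mean = 12/11 = 1.091, hence k = 1/CV² = 0.84.
Then β = k/mean = 0.84/11 = 0.0764.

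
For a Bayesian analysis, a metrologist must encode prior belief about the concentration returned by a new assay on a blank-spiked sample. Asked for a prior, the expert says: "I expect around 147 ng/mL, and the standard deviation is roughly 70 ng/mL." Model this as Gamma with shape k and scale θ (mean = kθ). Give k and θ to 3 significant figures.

k ≈ 4.41, θ ≈ 33.3

For Gamma(k, scale θ): mean = kθ, variance = kθ², so CV = 1/√k.
CV = SD/mean = 70/147 = 0.4762, hence k = 1/CV² = 4.41.
Then θ = mean/k = 147/4.41 = 33.3.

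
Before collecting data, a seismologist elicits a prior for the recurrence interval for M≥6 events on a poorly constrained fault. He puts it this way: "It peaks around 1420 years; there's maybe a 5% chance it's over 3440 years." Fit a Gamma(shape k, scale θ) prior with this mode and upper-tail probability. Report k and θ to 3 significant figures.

Gamma(k,θ) with k>1 has mode (k−1)θ, so θ = 1420/(k−1).
Need P(X < 3440) = 0.95 with θ tied to k this way. Start at k = 2, θ = 1420: P(X<3440) ≈ 0.696.
Too low — raise k to concentrate. Iterating converges to k ≈ 4.48.
Then θ = 1420/(4.48−1) ≈ 408.

k ≈ 4.48, θ ≈ 408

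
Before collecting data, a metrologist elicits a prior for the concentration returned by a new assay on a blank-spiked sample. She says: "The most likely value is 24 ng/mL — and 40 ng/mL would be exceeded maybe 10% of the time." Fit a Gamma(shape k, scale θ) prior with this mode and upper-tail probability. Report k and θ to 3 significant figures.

Gamma(k,θ) with k>1 has mode (k−1)θ, so θ = 24/(k−1).
Need P(X < 40) = 0.9 with θ tied to k this way. Start at k = 2, θ = 24: P(X<40) ≈ 0.496.
Too low — raise k to concentrate. Iterating converges to k ≈ 8.24.
Then θ = 24/(8.24−1) ≈ 3.32.

k ≈ 8.24, θ ≈ 3.32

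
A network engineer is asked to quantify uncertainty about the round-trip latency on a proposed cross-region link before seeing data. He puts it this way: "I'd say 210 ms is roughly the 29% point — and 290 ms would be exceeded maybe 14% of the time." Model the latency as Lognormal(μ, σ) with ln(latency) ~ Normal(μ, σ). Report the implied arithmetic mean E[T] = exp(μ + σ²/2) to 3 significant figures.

E[T] ≈ 239 ms

If T ~ Lognormal(μ,σ) then ln T ~ Normal(μ,σ), so the p-quantile of ln T is μ + z_p·σ.
ln(210) = 5.347 and ln(290) = 5.67; z_{0.29} = -0.5534, z_{0.86} = 1.08.
σ = (5.67 − 5.347)/(1.08 − (-0.5534)) = 0.198.
μ = 5.347 − (-0.5534)·0.198 = 5.456.
E[T] = exp(μ + σ²/2) = exp(5.456 + 0.0195) = 239 ms.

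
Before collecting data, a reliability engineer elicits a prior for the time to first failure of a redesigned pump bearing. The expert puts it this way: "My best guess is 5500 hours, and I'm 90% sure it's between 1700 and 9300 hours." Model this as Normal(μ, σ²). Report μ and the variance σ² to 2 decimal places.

A symmetric 90% interval runs μ ± z·σ with z = 1.645.
Half-width = 3800, so σ = 3800/1.645 = 2310.236 and σ² = 5337190.20.
μ is the stated best guess, 5500.00.

μ = 5500.00, σ² = 5337190.20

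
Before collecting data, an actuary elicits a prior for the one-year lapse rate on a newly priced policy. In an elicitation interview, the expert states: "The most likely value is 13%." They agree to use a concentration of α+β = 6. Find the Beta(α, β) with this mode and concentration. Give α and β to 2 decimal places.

α = 1.52, β = 4.48

For α,β > 1 the Beta mode is (α−1)/(α+β−2). With α+β = 6, the mode is (α−1)/4.
Set (α−1)/4 = 0.13 → α = 1 + 0.13·4 = 1.52.
β = 6 − α = 4.48.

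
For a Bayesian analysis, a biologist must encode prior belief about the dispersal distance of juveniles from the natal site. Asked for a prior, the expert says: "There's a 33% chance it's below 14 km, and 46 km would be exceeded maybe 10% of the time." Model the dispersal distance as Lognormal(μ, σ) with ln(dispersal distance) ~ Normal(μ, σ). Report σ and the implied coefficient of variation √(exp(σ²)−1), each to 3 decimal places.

σ ≈ 0.691, CV ≈ 0.782

If T ~ Lognormal(μ,σ) then ln T ~ Normal(μ,σ), so the p-quantile of ln T is μ + z_p·σ.
ln(14) = 2.639 and ln(46) = 3.829; z_{0.33} = -0.4399, z_{0.9} = 1.282.
σ = (3.829 − 2.639)/(1.282 − (-0.4399)) = 0.691.
μ = 2.639 − (-0.4399)·0.691 = 2.943.
CV = √(exp(σ²)−1) = √(exp(0.4775)−1) = 0.782.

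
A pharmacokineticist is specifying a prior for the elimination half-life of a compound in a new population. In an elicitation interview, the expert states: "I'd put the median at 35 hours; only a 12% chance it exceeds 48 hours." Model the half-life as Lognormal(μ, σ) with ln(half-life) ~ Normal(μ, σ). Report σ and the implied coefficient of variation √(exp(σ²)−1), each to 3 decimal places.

σ ≈ 0.269, CV ≈ 0.274

If T ~ Lognormal(μ,σ) then ln T ~ Normal(μ,σ), so the p-quantile of ln T is μ + z_p·σ.
ln(35) = 3.555 and ln(48) = 3.871; z_{0.5} = 0, z_{0.88} = 1.175.
σ = (3.871 − 3.555)/(1.175 − (0)) = 0.269.
μ = 3.555 − (0)·0.269 = 3.555.
CV = √(exp(σ²)−1) = √(exp(0.0723)−1) = 0.274.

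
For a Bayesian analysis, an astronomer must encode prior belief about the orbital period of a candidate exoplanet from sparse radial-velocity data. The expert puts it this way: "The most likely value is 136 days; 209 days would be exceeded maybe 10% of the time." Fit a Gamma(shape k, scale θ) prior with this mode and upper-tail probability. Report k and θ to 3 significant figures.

Gamma(k,θ) with k>1 has mode (k−1)θ, so θ = 136/(k−1).
Need P(X < 209) = 0.9 with θ tied to k this way. Start at k = 2, θ = 136: P(X<209) ≈ 0.454.
Too low — raise k to concentrate. Iterating converges to k ≈ 11.1.
Then θ = 136/(11.1−1) ≈ 13.4.

k ≈ 11.1, θ ≈ 13.4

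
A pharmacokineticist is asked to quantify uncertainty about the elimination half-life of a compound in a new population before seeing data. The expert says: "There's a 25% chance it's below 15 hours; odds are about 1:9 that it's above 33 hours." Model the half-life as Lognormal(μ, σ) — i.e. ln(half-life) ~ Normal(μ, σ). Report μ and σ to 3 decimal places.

If T ~ Lognormal(μ,σ) then ln T ~ Normal(μ,σ), so the p-quantile of ln T is μ + z_p·σ.
ln(15) = 2.708 and ln(33) = 3.497; z_{0.25} = -0.6745, z_{0.9} = 1.282.
σ = (3.497 − 2.708)/(1.282 − (-0.6745)) = 0.403.
μ = 2.708 − (-0.6745)·0.403 = 2.980.

μ ≈ 2.980, σ ≈ 0.403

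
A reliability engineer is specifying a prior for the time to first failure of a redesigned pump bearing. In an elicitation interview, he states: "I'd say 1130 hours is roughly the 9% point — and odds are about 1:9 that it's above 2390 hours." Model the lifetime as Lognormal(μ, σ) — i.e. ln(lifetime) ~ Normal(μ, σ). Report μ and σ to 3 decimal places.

If T ~ Lognormal(μ,σ) then ln T ~ Normal(μ,σ), so the p-quantile of ln T is μ + z_p·σ.
ln(1130) = 7.03 and ln(2390) = 7.779; z_{0.09} = -1.341, z_{0.9} = 1.282.
σ = (7.779 − 7.03)/(1.282 − (-1.341)) = 0.286.
μ = 7.03 − (-1.341)·0.286 = 7.413.

μ ≈ 7.413, σ ≈ 0.286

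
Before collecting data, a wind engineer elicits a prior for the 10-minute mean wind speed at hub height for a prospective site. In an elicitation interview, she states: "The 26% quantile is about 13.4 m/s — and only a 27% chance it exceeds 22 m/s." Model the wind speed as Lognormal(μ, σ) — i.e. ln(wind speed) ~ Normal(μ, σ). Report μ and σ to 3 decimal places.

μ ≈ 2.849, σ ≈ 0.395

If T ~ Lognormal(μ,σ) then ln T ~ Normal(μ,σ), so the p-quantile of ln T is μ + z_p·σ.
ln(13.4) = 2.595 and ln(22) = 3.091; z_{0.26} = -0.6433, z_{0.73} = 0.6128.
σ = (3.091 − 2.595)/(0.6128 − (-0.6433)) = 0.395.
μ = 2.595 − (-0.6433)·0.395 = 2.849.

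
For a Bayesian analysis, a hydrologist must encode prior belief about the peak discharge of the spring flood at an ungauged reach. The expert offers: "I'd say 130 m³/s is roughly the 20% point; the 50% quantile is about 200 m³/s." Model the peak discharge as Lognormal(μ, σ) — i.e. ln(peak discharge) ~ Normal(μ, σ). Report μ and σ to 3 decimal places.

If T ~ Lognormal(μ,σ) then ln T ~ Normal(μ,σ), so the p-quantile of ln T is μ + z_p·σ.
ln(130) = 4.868 and ln(200) = 5.298; z_{0.2} = -0.8416, z_{0.5} = 0.
σ = (5.298 − 4.868)/(0 − (-0.8416)) = 0.512.
μ = 4.868 − (-0.8416)·0.512 = 5.298.

μ ≈ 5.298, σ ≈ 0.512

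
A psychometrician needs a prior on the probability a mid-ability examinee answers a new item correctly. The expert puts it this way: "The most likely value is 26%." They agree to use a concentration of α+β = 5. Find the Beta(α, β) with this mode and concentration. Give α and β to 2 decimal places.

For α,β > 1 the Beta mode is (α−1)/(α+β−2). With α+β = 5, the mode is (α−1)/3.
Set (α−1)/3 = 0.26 → α = 1 + 0.26·3 = 1.78.
β = 5 − α = 3.22.

α = 1.78, β = 3.22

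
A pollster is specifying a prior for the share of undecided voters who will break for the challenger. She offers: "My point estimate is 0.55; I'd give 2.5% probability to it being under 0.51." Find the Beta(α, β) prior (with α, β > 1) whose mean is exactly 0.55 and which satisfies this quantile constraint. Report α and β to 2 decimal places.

α ≈ 328.64, β ≈ 268.89

With mean 0.55 fixed, write α = 0.55s, β = 0.45s where s = α+β.
Need P(θ < 0.51) = 0.025 under Beta(0.55s, 0.45s). Normal approximation: (q−m)/√(m(1−m)/s) ≈ z_{0.025} = -1.96, so s ≈ 0.55·0.45·(-1.96)²/(0.51−0.55)² = 594.2.
At s = 594.2: P(θ<0.51) ≈ 0.025. Adjusting to match 0.025 gives s ≈ 597.53.
So α = 0.55·597.53 ≈ 328.64, β = 0.45·597.53 ≈ 268.89.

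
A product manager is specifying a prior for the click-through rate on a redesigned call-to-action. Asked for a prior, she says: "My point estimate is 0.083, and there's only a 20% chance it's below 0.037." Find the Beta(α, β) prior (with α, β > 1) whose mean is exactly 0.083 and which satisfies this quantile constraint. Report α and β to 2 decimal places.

α ≈ 2.11, β ≈ 23.34

With mean 0.083 fixed, write α = 0.083s, β = 0.917s where s = α+β.
Need P(θ < 0.037) = 0.2 under Beta(0.083s, 0.917s). Normal approximation: (q−m)/√(m(1−m)/s) ≈ z_{0.2} = -0.842, so s ≈ 0.083·0.917·(-0.842)²/(0.037−0.083)² = 25.5.
At s = 25.5: P(θ<0.037) ≈ 0.200. Adjusting to match 0.2 gives s ≈ 25.45.
So α = 0.083·25.45 ≈ 2.11, β = 0.917·25.45 ≈ 23.34.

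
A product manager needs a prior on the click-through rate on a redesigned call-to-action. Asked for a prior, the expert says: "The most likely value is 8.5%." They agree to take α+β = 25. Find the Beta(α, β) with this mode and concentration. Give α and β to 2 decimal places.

α = 2.96, β = 22.05

For α,β > 1 the Beta mode is (α−1)/(α+β−2). With α+β = 25, the mode is (α−1)/23.
Set (α−1)/23 = 0.085 → α = 1 + 0.085·23 = 2.96.
β = 25 − α = 22.05.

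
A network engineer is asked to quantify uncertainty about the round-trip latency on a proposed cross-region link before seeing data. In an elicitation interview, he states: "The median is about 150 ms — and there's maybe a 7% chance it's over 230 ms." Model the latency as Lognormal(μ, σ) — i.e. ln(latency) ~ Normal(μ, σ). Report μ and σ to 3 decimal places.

If T ~ Lognormal(μ,σ) then ln T ~ Normal(μ,σ), so the p-quantile of ln T is μ + z_p·σ.
ln(150) = 5.011 and ln(230) = 5.438; z_{0.5} = 0, z_{0.93} = 1.476.
σ = (5.438 − 5.011)/(1.476 − (0)) = 0.290.
μ = 5.011 − (0)·0.290 = 5.011.

μ ≈ 5.011, σ ≈ 0.290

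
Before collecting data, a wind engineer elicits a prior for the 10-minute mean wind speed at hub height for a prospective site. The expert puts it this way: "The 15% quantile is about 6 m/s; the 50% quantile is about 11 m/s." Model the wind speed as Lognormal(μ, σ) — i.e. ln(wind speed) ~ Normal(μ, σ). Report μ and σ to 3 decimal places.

μ ≈ 2.398, σ ≈ 0.585

If T ~ Lognormal(μ,σ) then ln T ~ Normal(μ,σ), so the p-quantile of ln T is μ + z_p·σ.
ln(6) = 1.792 and ln(11) = 2.398; z_{0.15} = -1.036, z_{0.5} = 0.
σ = (2.398 − 1.792)/(0 − (-1.036)) = 0.585.
μ = 1.792 − (-1.036)·0.585 = 2.398.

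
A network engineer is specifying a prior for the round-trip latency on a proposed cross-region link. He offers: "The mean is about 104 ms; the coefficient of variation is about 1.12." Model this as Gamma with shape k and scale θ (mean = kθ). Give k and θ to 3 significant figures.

For Gamma(k, scale θ): mean = kθ, variance = kθ², so CV = 1/√k.
CV = 1.12, hence k = 1/CV² = 0.797.
Then θ = mean/k = 104/0.797 = 130.

k ≈ 0.797, θ ≈ 130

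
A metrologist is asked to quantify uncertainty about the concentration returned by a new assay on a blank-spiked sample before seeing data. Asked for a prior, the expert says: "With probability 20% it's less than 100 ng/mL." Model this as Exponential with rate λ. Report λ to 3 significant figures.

P(T < 100.0) = 1 − e^(−λ·100.0) = 0.2, so λ = −ln(1−0.2)/100.0 = −ln(0.8)/100.0 = 0.00223.

λ ≈ 0.00223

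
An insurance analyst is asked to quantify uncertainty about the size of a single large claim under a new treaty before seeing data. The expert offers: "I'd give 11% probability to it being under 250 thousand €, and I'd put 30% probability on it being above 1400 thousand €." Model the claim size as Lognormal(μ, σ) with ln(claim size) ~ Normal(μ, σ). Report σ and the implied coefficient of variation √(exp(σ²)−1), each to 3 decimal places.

σ ≈ 0.984, CV ≈ 1.278

If T ~ Lognormal(μ,σ) then ln T ~ Normal(μ,σ), so the p-quantile of ln T is μ + z_p·σ.
ln(250) = 5.521 and ln(1400) = 7.244; z_{0.11} = -1.227, z_{0.7} = 0.5244.
σ = (7.244 − 5.521)/(0.5244 − (-1.227)) = 0.984.
μ = 5.521 − (-1.227)·0.984 = 6.728.
CV = √(exp(σ²)−1) = √(exp(0.9681)−1) = 1.278.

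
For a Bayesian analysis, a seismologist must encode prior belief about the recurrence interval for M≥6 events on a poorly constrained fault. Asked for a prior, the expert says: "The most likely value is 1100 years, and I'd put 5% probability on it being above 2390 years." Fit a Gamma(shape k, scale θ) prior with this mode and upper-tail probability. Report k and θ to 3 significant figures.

k ≈ 5.57, θ ≈ 240

Gamma(k,θ) with k>1 has mode (k−1)θ, so θ = 1100/(k−1).
Need P(X < 2390) = 0.95 with θ tied to k this way. Start at k = 2, θ = 1100: P(X<2390) ≈ 0.639.
Too low — raise k to concentrate. Iterating converges to k ≈ 5.57.
Then θ = 1100/(5.57−1) ≈ 240.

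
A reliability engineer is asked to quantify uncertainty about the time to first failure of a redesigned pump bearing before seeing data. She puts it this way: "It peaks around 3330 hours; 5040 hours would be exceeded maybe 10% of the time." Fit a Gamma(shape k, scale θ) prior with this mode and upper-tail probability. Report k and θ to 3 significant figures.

k ≈ 11.8, θ ≈ 307

Gamma(k,θ) with k>1 has mode (k−1)θ, so θ = 3330/(k−1).
Need P(X < 5040) = 0.9 with θ tied to k this way. Start at k = 2, θ = 3330: P(X<5040) ≈ 0.447.
Too low — raise k to concentrate. Iterating converges to k ≈ 11.8.
Then θ = 3330/(11.8−1) ≈ 307.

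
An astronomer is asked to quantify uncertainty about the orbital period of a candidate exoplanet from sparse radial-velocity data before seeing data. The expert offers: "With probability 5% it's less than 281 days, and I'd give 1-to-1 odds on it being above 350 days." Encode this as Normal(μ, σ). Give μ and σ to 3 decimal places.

μ = 350.000, σ = 41.949

The p-quantile of Normal(μ,σ) is μ + z_p·σ, with z_{0.05} = -1.645 and z_{0.5} = 0.
Eliminate σ: μ = (z₂·x₁ − z₁·x₂)/(z₂ − z₁) = (0·281 − (-1.645)·350)/1.645 = 350.000.
Then σ = (x₂ − x₁)/(z₂ − z₁) = (350 − 281)/1.645 = 41.949.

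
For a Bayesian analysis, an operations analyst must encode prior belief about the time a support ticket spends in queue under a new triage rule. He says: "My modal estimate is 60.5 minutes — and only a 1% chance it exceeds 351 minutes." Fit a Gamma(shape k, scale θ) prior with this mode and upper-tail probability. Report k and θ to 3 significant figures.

k ≈ 2.21, θ ≈ 50

Gamma(k,θ) with k>1 has mode (k−1)θ, so θ = 60.5/(k−1).
Need P(X < 351) = 0.99 with θ tied to k this way. Start at k = 2, θ = 60.5: P(X<351) ≈ 0.979.
Too low — raise k to concentrate. Iterating converges to k ≈ 2.21.
Then θ = 60.5/(2.21−1) ≈ 50.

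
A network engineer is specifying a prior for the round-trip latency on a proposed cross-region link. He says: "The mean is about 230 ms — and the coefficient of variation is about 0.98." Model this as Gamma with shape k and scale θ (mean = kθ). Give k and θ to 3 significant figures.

k ≈ 1.04, θ ≈ 221

For Gamma(k, scale θ): mean = kθ, variance = kθ², so CV = 1/√k.
CV = 0.98, hence k = 1/CV² = 1.04.
Then θ = mean/k = 230/1.04 = 221.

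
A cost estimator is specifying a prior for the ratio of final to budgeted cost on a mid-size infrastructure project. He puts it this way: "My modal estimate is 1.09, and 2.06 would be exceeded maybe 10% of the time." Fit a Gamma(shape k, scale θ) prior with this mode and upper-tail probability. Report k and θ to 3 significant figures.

Gamma(k,θ) with k>1 has mode (k−1)θ, so θ = 1.09/(k−1).
Need P(X < 2.06) = 0.9 with θ tied to k this way. Start at k = 2, θ = 1.09: P(X<2.06) ≈ 0.563.
Too low — raise k to concentrate. Iterating converges to k ≈ 5.72.
Then θ = 1.09/(5.72−1) ≈ 0.231.

k ≈ 5.72, θ ≈ 0.231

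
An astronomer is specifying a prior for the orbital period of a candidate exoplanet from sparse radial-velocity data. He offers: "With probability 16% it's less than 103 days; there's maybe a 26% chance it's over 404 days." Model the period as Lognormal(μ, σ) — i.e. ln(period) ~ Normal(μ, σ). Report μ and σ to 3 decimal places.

If T ~ Lognormal(μ,σ) then ln T ~ Normal(μ,σ), so the p-quantile of ln T is μ + z_p·σ.
ln(103) = 4.635 and ln(404) = 6.001; z_{0.16} = -0.9945, z_{0.74} = 0.6433.
σ = (6.001 − 4.635)/(0.6433 − (-0.9945)) = 0.834.
μ = 4.635 − (-0.9945)·0.834 = 5.465.

μ ≈ 5.465, σ ≈ 0.834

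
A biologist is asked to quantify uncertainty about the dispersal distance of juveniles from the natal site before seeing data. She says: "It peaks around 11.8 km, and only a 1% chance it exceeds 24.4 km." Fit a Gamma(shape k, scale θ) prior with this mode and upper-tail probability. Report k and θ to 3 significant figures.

k ≈ 10.2, θ ≈ 1.28

Gamma(k,θ) with k>1 has mode (k−1)θ, so θ = 11.8/(k−1).
Need P(X < 24.4) = 0.99 with θ tied to k this way. Start at k = 2, θ = 11.8: P(X<24.4) ≈ 0.612.
Too low — raise k to concentrate. Iterating converges to k ≈ 10.2.
Then θ = 11.8/(10.2−1) ≈ 1.28.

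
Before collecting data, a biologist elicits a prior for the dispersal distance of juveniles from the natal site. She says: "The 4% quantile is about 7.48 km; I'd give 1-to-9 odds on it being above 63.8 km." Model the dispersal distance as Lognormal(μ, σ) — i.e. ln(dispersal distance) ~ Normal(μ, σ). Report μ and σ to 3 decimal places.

If T ~ Lognormal(μ,σ) then ln T ~ Normal(μ,σ), so the p-quantile of ln T is μ + z_p·σ.
ln(7.48) = 2.012 and ln(63.8) = 4.156; z_{0.04} = -1.751, z_{0.9} = 1.282.
σ = (4.156 − 2.012)/(1.282 − (-1.751)) = 0.707.
μ = 2.012 − (-1.751)·0.707 = 3.250.

μ ≈ 3.250, σ ≈ 0.707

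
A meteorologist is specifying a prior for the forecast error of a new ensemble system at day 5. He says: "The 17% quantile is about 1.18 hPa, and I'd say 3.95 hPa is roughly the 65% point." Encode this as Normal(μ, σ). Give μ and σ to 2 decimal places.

For Normal(μ,σ), the p-quantile is μ + z_p·σ. Here z_{0.17} = -0.9542, z_{0.65} = 0.3853.
So 1.18 = μ − 0.9542σ and 3.95 = μ + 0.3853σ.
Subtracting: σ = (3.95 − 1.18)/(0.3853 − (-0.9542)) = 2.07.
Then μ = 1.18 − (-0.9542)·2.07 = 3.15.

μ = 3.15, σ = 2.07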